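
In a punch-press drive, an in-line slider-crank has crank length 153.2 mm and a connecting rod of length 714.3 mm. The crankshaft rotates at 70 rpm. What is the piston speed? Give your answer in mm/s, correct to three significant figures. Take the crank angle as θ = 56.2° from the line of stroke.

1050

ω = 2π·70/60 = 7.33 rad/s
For an in-line slider-crank, x = r cosθ + √(L² − r² sin²θ), so v = −rω sinθ·[1 + r cosθ/√(L² − r² sin²θ)].
With r = 0.1532 m, L = 0.7143 m, θ = 56.2°: √(L² − r² sin²θ) = 0.70286 m.
v = −0.1532·7.33·0.83098·[1 + 0.1532·0.55630/0.70286] = -1.0464 m/s.
|v| = 1.0464 m/s = 1046.4 mm/s.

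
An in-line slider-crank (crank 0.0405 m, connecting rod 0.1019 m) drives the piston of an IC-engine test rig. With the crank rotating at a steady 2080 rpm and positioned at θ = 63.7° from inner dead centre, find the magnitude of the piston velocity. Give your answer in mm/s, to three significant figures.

9400

ω = 2π·2080/60 = 217.8 rad/s
For an in-line slider-crank, x = r cosθ + √(L² − r² sin²θ), so v = −rω sinθ·[1 + r cosθ/√(L² − r² sin²θ)].
With r = 0.0405 m, L = 0.1019 m, θ = 63.7°: √(L² − r² sin²θ) = 0.095212 m.
v = −0.0405·217.8·0.89649·[1 + 0.0405·0.44307/0.095212] = -9.3989 m/s.
|v| = 9.3989 m/s = 9398.9 mm/s.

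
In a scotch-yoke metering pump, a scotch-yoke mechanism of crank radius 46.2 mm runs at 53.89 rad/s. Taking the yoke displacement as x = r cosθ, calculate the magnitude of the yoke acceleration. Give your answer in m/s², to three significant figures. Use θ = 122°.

71.1

ω = 53.89 rad/s
x = r cosθ ⇒ ẍ = −rω² cosθ (ω constant).
|a| = rω²|cosθ| = 0.0462·(53.89)²·|cos 122°| = 71.1 m/s².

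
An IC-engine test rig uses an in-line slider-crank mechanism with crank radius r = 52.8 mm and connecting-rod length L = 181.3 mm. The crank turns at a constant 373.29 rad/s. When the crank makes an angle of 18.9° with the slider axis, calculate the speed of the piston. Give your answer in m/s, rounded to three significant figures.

ω = 373.3 rad/s
For an in-line slider-crank, x = r cosθ + √(L² − r² sin²θ), so v = −rω sinθ·[1 + r cosθ/√(L² − r² sin²θ)].
With r = 0.0528 m, L = 0.1813 m, θ = 18.9°: √(L² − r² sin²θ) = 0.18049 m.
v = −0.0528·373.3·0.32392·[1 + 0.0528·0.94609/0.18049] = -8.1513 m/s.
|v| = 8.1513 m/s.

8.15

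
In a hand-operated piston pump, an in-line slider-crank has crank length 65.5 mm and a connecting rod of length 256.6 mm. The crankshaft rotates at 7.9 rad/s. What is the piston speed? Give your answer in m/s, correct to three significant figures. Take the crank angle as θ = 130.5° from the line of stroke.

ω = 7.9 rad/s
For an in-line slider-crank, x = r cosθ + √(L² − r² sin²θ), so v = −rω sinθ·[1 + r cosθ/√(L² − r² sin²θ)].
With r = 0.0655 m, L = 0.2566 m, θ = 130.5°: √(L² − r² sin²θ) = 0.25172 m.
v = −0.0655·7.9·0.76041·[1 + 0.0655·-0.64945/0.25172] = -0.32698 m/s.
|v| = 0.32698 m/s.

0.327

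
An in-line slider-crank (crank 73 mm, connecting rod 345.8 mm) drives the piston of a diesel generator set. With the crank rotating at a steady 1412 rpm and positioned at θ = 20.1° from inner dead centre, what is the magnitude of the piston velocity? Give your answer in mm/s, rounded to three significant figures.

ω = 2π·1412/60 = 147.9 rad/s
For an in-line slider-crank, x = r cosθ + √(L² − r² sin²θ), so v = −rω sinθ·[1 + r cosθ/√(L² − r² sin²θ)].
With r = 0.073 m, L = 0.3458 m, θ = 20.1°: √(L² − r² sin²θ) = 0.34489 m.
v = −0.073·147.9·0.34366·[1 + 0.073·0.93909/0.34489] = -4.4468 m/s.
|v| = 4.4468 m/s = 4446.8 mm/s.

4450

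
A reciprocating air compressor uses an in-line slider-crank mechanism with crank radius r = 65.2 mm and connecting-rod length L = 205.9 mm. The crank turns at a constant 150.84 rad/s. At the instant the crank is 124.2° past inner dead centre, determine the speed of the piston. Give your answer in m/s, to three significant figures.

ω = 150.8 rad/s
For an in-line slider-crank, x = r cosθ + √(L² − r² sin²θ), so v = −rω sinθ·[1 + r cosθ/√(L² − r² sin²θ)].
With r = 0.0652 m, L = 0.2059 m, θ = 124.2°: √(L² − r² sin²θ) = 0.19871 m.
v = −0.0652·150.8·0.82708·[1 + 0.0652·-0.56208/0.19871] = -6.634 m/s.
|v| = 6.634 m/s.

6.63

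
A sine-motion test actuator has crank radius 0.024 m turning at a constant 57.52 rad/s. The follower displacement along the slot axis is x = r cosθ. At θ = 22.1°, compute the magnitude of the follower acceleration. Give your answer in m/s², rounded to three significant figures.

ω = 57.52 rad/s
x = r cosθ ⇒ ẍ = −rω² cosθ (ω constant).
|a| = rω²|cosθ| = 0.024·(57.52)²·|cos 22.1°| = 73.571 m/s².

73.6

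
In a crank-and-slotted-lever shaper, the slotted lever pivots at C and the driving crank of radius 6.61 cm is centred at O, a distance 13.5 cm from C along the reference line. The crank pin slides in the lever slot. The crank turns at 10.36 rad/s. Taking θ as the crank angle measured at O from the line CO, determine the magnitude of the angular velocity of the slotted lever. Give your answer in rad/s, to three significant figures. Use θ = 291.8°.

ω = 10.36 rad/s
Crank pin A relative to C: A = (d + r cosθ, r sinθ); lever angle φ = atan2(r sinθ, d + r cosθ).
Differentiating tanφ: φ̇ = rω(d cosθ + r)/(d² + r² + 2dr cosθ).
d² + r² + 2dr cosθ = |CA|² = 0.029222 m²;  d cosθ + r = +0.11623 m.
|ω_lever| = |0.0661·10.36·+0.11623| / 0.029222 = 2.7239 rad/s.

2.72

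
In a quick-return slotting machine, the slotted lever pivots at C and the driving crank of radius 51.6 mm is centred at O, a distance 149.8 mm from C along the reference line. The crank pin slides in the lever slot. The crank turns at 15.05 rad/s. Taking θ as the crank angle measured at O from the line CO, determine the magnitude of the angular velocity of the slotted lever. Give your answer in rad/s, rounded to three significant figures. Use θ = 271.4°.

1.68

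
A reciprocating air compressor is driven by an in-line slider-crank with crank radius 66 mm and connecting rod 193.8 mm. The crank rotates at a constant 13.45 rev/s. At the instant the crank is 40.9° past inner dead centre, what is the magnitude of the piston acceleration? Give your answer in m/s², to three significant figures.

385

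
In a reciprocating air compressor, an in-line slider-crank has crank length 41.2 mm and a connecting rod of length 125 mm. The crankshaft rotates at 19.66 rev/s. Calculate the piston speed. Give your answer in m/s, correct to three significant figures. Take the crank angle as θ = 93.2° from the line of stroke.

4.98

ω = 2π·19.7 = 123.5 rad/s
For an in-line slider-crank, x = r cosθ + √(L² − r² sin²θ), so v = −rω sinθ·[1 + r cosθ/√(L² − r² sin²θ)].
With r = 0.0412 m, L = 0.125 m, θ = 93.2°: √(L² − r² sin²θ) = 0.11804 m.
v = −0.0412·123.5·0.99844·[1 + 0.0412·-0.05582/0.11804] = -4.9824 m/s.
|v| = 4.9824 m/s.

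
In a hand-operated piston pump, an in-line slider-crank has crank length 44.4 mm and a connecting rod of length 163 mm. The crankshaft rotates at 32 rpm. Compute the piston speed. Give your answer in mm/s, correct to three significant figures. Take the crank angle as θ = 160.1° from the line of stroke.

ω = 2π·32/60 = 3.351 rad/s
For an in-line slider-crank, x = r cosθ + √(L² − r² sin²θ), so v = −rω sinθ·[1 + r cosθ/√(L² − r² sin²θ)].
With r = 0.0444 m, L = 0.163 m, θ = 160.1°: √(L² − r² sin²θ) = 0.1623 m.
v = −0.0444·3.351·0.34038·[1 + 0.0444·-0.94029/0.1623] = -0.037616 m/s.
|v| = 0.037616 m/s = 37.616 mm/s.

37.6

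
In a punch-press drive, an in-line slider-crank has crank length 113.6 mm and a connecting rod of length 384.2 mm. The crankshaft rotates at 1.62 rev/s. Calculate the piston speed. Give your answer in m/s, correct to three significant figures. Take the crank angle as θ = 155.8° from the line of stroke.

ω = 2π·1.62 = 10.18 rad/s
For an in-line slider-crank, x = r cosθ + √(L² − r² sin²θ), so v = −rω sinθ·[1 + r cosθ/√(L² − r² sin²θ)].
With r = 0.1136 m, L = 0.3842 m, θ = 155.8°: √(L² − r² sin²θ) = 0.38137 m.
v = −0.1136·10.18·0.40992·[1 + 0.1136·-0.91212/0.38137] = -0.34521 m/s.
|v| = 0.34521 m/s.

0.345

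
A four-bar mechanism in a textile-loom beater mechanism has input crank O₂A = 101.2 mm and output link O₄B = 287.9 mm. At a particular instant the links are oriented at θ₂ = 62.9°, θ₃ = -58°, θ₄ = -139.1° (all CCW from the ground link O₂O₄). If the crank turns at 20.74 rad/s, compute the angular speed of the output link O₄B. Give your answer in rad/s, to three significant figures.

6.33

ω₂ = 20.74 rad/s
Differentiating the loop-closure r₂e^{iθ₂}+r₃e^{iθ₃}=r₁+r₄e^{iθ₄} gives r₂ω₂e^{iθ₂}+r₃ω₃e^{iθ₃}=r₄ω₄e^{iθ₄}.
Eliminating the other unknown: ω₄ = r₂ω₂ sin(θ₂−θ₃) / [r₄ sin(θ₄−θ₃)].
Numerator sine = +0.85806; denominator sine = -0.98796.
Result = 0.1012·20.74·(+0.85806) / (0.2879·(-0.98796)) = -6.3318 rad/s; magnitude 6.3318 rad/s.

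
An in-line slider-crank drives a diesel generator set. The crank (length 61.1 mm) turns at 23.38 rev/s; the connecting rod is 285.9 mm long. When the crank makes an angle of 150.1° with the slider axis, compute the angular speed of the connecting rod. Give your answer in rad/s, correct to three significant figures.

27.4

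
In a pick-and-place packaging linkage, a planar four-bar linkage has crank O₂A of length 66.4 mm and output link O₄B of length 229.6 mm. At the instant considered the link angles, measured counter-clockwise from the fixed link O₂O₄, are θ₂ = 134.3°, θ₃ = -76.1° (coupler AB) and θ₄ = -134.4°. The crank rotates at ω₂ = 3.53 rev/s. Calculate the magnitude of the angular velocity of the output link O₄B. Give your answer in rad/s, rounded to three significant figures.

ω₂ = 22.18 rad/s (from 3.53 rev/s).
Differentiating the loop-closure r₂e^{iθ₂}+r₃e^{iθ₃}=r₁+r₄e^{iθ₄} gives r₂ω₂e^{iθ₂}+r₃ω₃e^{iθ₃}=r₄ω₄e^{iθ₄}.
Eliminating the other unknown: ω₄ = r₂ω₂ sin(θ₂−θ₃) / [r₄ sin(θ₄−θ₃)].
Numerator sine = -0.50603; denominator sine = -0.85081.
Result = 0.0664·22.18·(-0.50603) / (0.2296·(-0.85081)) = +3.815 rad/s; magnitude 3.815 rad/s.

3.82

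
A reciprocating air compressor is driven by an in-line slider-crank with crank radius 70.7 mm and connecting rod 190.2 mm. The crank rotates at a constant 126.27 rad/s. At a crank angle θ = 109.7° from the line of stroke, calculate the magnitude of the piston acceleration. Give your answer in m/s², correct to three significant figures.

ω = 126.3 rad/s
x(θ) = r cosθ + √(L² − r² sin²θ); with ω constant, a = ω²·d²x/dθ².
d²x/dθ² = −r cosθ − r²(cos2θ)/√u − r⁴ sin²2θ/(4u^{3/2}),  u = L² − r² sin²θ = 0.0317455 m².
Substituting r = 0.0707 m, L = 0.1902 m, θ = 109.7°: d²x/dθ² = +0.045066 m.
a = ω²·d²x/dθ² = (126.3)²·(+0.045066) = +718.54 m/s²;  |a| = 718.54 m/s².

719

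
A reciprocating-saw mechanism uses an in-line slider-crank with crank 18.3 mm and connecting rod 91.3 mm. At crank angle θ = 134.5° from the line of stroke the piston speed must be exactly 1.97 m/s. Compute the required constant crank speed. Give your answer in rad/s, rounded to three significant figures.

For an in-line slider-crank, |v_piston| = rω|sinθ|·[1 + r cosθ/√(L² − r² sin²θ)].
With r = 0.0183 m, L = 0.0913 m, θ = 134.5°: the bracketed kinematic factor |dx/dθ| = 0.0112 m.
ω = v/|dx/dθ| = 1.97/0.0112 = 175.9 rad/s.

176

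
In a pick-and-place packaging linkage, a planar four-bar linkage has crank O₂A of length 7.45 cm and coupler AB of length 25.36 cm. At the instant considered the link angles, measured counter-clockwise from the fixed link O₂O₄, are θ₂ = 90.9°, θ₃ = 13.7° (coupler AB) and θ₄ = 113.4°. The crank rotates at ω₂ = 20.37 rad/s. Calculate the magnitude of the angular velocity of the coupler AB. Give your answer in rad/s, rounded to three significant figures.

2.32

ω₂ = 20.37 rad/s
Differentiating the loop-closure r₂e^{iθ₂}+r₃e^{iθ₃}=r₁+r₄e^{iθ₄} gives r₂ω₂e^{iθ₂}+r₃ω₃e^{iθ₃}=r₄ω₄e^{iθ₄}.
Eliminating the other unknown: ω₃ = r₂ω₂ sin(θ₄−θ₂) / [r₃ sin(θ₃−θ₄)].
Numerator sine = +0.38268; denominator sine = -0.98570.
Result = 0.0745·20.37·(+0.38268) / (0.2536·(-0.98570)) = -2.3232 rad/s; magnitude 2.3232 rad/s.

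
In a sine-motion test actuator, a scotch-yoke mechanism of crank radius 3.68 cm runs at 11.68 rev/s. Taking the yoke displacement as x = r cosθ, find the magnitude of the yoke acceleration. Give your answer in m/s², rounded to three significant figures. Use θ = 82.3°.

ω = 73.39 rad/s (from 11.68 rev/s).
x = r cosθ ⇒ ẍ = −rω² cosθ (ω constant).
|a| = rω²|cosθ| = 0.0368·(73.39)²·|cos 82.3°| = 26.555 m/s².

26.6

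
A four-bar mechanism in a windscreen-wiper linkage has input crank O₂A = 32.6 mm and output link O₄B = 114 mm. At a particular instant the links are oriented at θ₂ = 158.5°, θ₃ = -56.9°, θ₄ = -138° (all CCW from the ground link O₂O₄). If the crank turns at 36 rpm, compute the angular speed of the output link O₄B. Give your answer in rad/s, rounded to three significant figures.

ω₂ = 3.77 rad/s (from 36 rpm).
Differentiating the loop-closure r₂e^{iθ₂}+r₃e^{iθ₃}=r₁+r₄e^{iθ₄} gives r₂ω₂e^{iθ₂}+r₃ω₃e^{iθ₃}=r₄ω₄e^{iθ₄}.
Eliminating the other unknown: ω₄ = r₂ω₂ sin(θ₂−θ₃) / [r₄ sin(θ₄−θ₃)].
Numerator sine = -0.57928; denominator sine = -0.98796.
Result = 0.0326·3.77·(-0.57928) / (0.114·(-0.98796)) = +0.63211 rad/s; magnitude 0.63211 rad/s.

0.632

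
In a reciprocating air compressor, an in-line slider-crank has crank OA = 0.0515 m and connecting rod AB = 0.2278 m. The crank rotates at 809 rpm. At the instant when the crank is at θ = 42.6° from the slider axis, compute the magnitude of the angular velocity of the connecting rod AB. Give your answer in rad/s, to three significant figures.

14.3

ω = 84.72 rad/s (converted from 809 rpm).
The rod makes angle φ with the slider axis where L sinφ = r sinθ; differentiating, L cosφ·φ̇ = r ω cosθ.
L cosφ = √(L² − r² sin²θ) = 0.22512 m.
|ω_rod| = r ω |cosθ| / √(L² − r² sin²θ) = 0.0515·84.72·0.73610/0.22512 = 14.266 rad/s.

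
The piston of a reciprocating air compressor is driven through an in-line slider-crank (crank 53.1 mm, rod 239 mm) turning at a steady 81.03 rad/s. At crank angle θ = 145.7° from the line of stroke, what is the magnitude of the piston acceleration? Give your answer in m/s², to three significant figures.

ω = 81.03 rad/s
x(θ) = r cosθ + √(L² − r² sin²θ); with ω constant, a = ω²·d²x/dθ².
d²x/dθ² = −r cosθ − r²(cos2θ)/√u − r⁴ sin²2θ/(4u^{3/2}),  u = L² − r² sin²θ = 0.0562256 m².
Substituting r = 0.0531 m, L = 0.239 m, θ = 145.7°: d²x/dθ² = +0.039398 m.
a = ω²·d²x/dθ² = (81.03)²·(+0.039398) = +258.68 m/s²;  |a| = 258.68 m/s².

259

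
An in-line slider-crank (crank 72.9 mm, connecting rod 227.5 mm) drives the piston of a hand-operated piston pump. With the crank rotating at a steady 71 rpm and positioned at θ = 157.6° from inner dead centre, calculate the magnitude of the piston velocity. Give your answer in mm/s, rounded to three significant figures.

145

ω = 2π·71/60 = 7.435 rad/s
For an in-line slider-crank, x = r cosθ + √(L² − r² sin²θ), so v = −rω sinθ·[1 + r cosθ/√(L² − r² sin²θ)].
With r = 0.0729 m, L = 0.2275 m, θ = 157.6°: √(L² − r² sin²θ) = 0.2258 m.
v = −0.0729·7.435·0.38107·[1 + 0.0729·-0.92455/0.2258] = -0.14489 m/s.
|v| = 0.14489 m/s = 144.89 mm/s.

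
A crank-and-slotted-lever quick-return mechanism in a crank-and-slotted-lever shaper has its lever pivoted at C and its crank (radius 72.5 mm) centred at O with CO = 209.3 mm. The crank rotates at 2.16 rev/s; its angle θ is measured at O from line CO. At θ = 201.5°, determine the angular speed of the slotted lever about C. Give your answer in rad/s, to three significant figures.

5.78

ω = 13.57 rad/s (from 2.16 rev/s).
Crank pin A relative to C: A = (d + r cosθ, r sinθ); lever angle φ = atan2(r sinθ, d + r cosθ).
Differentiating tanφ: φ̇ = rω(d cosθ + r)/(d² + r² + 2dr cosθ).
d² + r² + 2dr cosθ = |CA|² = 0.020826 m²;  d cosθ + r = -0.12224 m.
|ω_lever| = |0.0725·13.57·-0.12224| / 0.020826 = 5.7752 rad/s.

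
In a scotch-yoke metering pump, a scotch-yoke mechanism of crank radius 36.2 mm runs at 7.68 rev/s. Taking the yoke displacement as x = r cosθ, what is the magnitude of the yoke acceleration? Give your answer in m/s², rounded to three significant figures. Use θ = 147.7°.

71.2

ω = 48.25 rad/s (from 7.68 rev/s).
x = r cosθ ⇒ ẍ = −rω² cosθ (ω constant).
|a| = rω²|cosθ| = 0.0362·(48.25)²·|cos 147.7°| = 71.25 m/s².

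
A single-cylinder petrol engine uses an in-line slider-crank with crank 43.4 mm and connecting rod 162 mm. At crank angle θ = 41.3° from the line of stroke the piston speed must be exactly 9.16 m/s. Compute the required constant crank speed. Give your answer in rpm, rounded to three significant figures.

2540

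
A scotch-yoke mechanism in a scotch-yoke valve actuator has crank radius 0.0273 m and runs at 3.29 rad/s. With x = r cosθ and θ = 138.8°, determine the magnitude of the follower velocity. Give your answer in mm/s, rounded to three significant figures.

59.2

ω = 3.29 rad/s
x = r cosθ ⇒ ẋ = −rω sinθ.
|v| = rω|sinθ| = 0.0273·3.29·|sin 138.8°| = 0.059162 m/s = 59.162 mm/s.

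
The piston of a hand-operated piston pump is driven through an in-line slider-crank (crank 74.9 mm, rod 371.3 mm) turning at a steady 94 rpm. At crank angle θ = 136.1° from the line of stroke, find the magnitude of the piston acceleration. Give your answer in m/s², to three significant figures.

5.16

ω = 2π·94/60 = 9.844 rad/s
x(θ) = r cosθ + √(L² − r² sin²θ); with ω constant, a = ω²·d²x/dθ².
d²x/dθ² = −r cosθ − r²(cos2θ)/√u − r⁴ sin²2θ/(4u^{3/2}),  u = L² − r² sin²θ = 0.135166 m².
Substituting r = 0.0749 m, L = 0.3713 m, θ = 136.1°: d²x/dθ² = +0.053225 m.
a = ω²·d²x/dθ² = (9.844)²·(+0.053225) = +5.1574 m/s²;  |a| = 5.1574 m/s².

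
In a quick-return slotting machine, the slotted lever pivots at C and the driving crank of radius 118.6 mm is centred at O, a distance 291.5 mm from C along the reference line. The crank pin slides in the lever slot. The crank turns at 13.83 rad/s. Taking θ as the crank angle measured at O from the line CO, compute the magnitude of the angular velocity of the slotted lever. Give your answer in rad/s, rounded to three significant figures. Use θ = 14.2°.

3.96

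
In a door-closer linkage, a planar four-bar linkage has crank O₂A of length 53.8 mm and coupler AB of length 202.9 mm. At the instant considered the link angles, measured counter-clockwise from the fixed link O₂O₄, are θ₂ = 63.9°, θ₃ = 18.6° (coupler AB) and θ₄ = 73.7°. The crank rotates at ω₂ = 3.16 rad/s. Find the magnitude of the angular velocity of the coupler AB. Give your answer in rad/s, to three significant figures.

ω₂ = 3.16 rad/s
Differentiating the loop-closure r₂e^{iθ₂}+r₃e^{iθ₃}=r₁+r₄e^{iθ₄} gives r₂ω₂e^{iθ₂}+r₃ω₃e^{iθ₃}=r₄ω₄e^{iθ₄}.
Eliminating the other unknown: ω₃ = r₂ω₂ sin(θ₄−θ₂) / [r₃ sin(θ₃−θ₄)].
Numerator sine = +0.17021; denominator sine = -0.82015.
Result = 0.0538·3.16·(+0.17021) / (0.2029·(-0.82015)) = -0.17389 rad/s; magnitude 0.17389 rad/s.

0.174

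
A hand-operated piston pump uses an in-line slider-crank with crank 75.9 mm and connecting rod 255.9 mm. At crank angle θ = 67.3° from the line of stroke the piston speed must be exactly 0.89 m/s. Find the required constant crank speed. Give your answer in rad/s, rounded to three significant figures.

For an in-line slider-crank, |v_piston| = rω|sinθ|·[1 + r cosθ/√(L² − r² sin²θ)].
With r = 0.0759 m, L = 0.2559 m, θ = 67.3°: the bracketed kinematic factor |dx/dθ| = 0.078353 m.
ω = v/|dx/dθ| = 0.89/0.078353 = 11.359 rad/s.

11.4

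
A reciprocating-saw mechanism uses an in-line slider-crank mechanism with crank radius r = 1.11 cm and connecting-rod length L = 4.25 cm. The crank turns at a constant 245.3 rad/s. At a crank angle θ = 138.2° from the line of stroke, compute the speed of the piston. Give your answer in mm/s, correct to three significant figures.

ω = 245.3 rad/s
For an in-line slider-crank, x = r cosθ + √(L² − r² sin²θ), so v = −rω sinθ·[1 + r cosθ/√(L² − r² sin²θ)].
With r = 0.0111 m, L = 0.0425 m, θ = 138.2°: √(L² − r² sin²θ) = 0.041851 m.
v = −0.0111·245.3·0.66653·[1 + 0.0111·-0.74548/0.041851] = -1.456 m/s.
|v| = 1.456 m/s = 1456 mm/s.

1460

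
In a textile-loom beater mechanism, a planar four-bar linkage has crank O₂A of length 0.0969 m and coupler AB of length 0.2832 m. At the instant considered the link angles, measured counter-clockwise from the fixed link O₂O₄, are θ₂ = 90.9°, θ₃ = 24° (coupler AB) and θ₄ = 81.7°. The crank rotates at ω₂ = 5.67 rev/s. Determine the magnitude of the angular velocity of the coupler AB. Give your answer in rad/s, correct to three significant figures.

2.31

ω₂ = 35.63 rad/s (from 5.67 rev/s).
Differentiating the loop-closure r₂e^{iθ₂}+r₃e^{iθ₃}=r₁+r₄e^{iθ₄} gives r₂ω₂e^{iθ₂}+r₃ω₃e^{iθ₃}=r₄ω₄e^{iθ₄}.
Eliminating the other unknown: ω₃ = r₂ω₂ sin(θ₄−θ₂) / [r₃ sin(θ₃−θ₄)].
Numerator sine = -0.15988; denominator sine = -0.84526.
Result = 0.0969·35.63·(-0.15988) / (0.2832·(-0.84526)) = +2.3057 rad/s; magnitude 2.3057 rad/s.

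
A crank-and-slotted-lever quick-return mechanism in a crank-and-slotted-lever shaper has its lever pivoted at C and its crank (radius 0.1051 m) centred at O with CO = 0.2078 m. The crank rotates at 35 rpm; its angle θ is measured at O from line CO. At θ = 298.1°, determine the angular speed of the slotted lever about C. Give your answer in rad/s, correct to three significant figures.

1.05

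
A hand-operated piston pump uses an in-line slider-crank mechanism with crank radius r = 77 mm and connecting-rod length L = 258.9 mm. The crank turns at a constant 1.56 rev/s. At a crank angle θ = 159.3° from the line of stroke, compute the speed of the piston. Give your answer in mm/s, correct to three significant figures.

192

ω = 2π·1.56 = 9.802 rad/s
For an in-line slider-crank, x = r cosθ + √(L² − r² sin²θ), so v = −rω sinθ·[1 + r cosθ/√(L² − r² sin²θ)].
With r = 0.077 m, L = 0.2589 m, θ = 159.3°: √(L² − r² sin²θ) = 0.25747 m.
v = −0.077·9.802·0.35347·[1 + 0.077·-0.93544/0.25747] = -0.19215 m/s.
|v| = 0.19215 m/s = 192.15 mm/s.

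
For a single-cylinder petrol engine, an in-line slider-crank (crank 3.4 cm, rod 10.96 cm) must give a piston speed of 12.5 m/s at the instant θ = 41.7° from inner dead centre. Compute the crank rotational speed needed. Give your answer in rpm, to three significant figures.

4270

For an in-line slider-crank, |v_piston| = rω|sinθ|·[1 + r cosθ/√(L² − r² sin²θ)].
With r = 0.034 m, L = 0.1096 m, θ = 41.7°: the bracketed kinematic factor |dx/dθ| = 0.027972 m.
ω = v/|dx/dθ| = 12.5/0.027972 = 446.88 rad/s.
N = 60ω/(2π) = 4267.4 rpm.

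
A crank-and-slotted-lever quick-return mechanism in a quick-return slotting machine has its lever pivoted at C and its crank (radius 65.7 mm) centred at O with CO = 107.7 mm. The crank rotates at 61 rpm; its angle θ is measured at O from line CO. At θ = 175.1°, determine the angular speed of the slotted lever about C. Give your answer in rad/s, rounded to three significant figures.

9.62

ω = 6.388 rad/s (from 61 rpm).
Crank pin A relative to C: A = (d + r cosθ, r sinθ); lever angle φ = atan2(r sinθ, d + r cosθ).
Differentiating tanφ: φ̇ = rω(d cosθ + r)/(d² + r² + 2dr cosθ).
d² + r² + 2dr cosθ = |CA|² = 0.00181572 m²;  d cosθ + r = -0.041606 m.
|ω_lever| = |0.0657·6.388·-0.041606| / 0.00181572 = 9.6169 rad/s.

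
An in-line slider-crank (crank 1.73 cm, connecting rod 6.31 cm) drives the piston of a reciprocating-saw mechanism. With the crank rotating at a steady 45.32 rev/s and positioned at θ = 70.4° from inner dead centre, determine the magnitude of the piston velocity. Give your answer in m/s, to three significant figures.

ω = 2π·45.3 = 284.8 rad/s
For an in-line slider-crank, x = r cosθ + √(L² − r² sin²θ), so v = −rω sinθ·[1 + r cosθ/√(L² − r² sin²θ)].
With r = 0.0173 m, L = 0.0631 m, θ = 70.4°: √(L² − r² sin²θ) = 0.060959 m.
v = −0.0173·284.8·0.94206·[1 + 0.0173·0.33545/0.060959] = -5.0826 m/s.
|v| = 5.0826 m/s.

5.08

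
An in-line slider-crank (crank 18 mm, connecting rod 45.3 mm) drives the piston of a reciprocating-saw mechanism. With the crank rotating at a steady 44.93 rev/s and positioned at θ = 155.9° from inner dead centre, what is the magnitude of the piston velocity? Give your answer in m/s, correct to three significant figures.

1.31

ω = 2π·44.9 = 282.3 rad/s
For an in-line slider-crank, x = r cosθ + √(L² − r² sin²θ), so v = −rω sinθ·[1 + r cosθ/√(L² − r² sin²θ)].
With r = 0.018 m, L = 0.0453 m, θ = 155.9°: √(L² − r² sin²θ) = 0.0447 m.
v = −0.018·282.3·0.40833·[1 + 0.018·-0.91283/0.0447] = -1.3122 m/s.
|v| = 1.3122 m/s.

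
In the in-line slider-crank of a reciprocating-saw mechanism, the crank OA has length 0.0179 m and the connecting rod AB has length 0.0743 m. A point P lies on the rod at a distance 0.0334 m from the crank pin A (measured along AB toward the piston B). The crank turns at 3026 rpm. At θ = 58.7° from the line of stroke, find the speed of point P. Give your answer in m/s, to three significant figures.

ω = 316.9 rad/s.  Crank-pin speed |V_A| = rω = 5.6722 m/s, perpendicular to OA.
Rod angle: sinφ = −(r/L) sinθ ⇒ φ = -11.879°; ω_rod = −rω cosθ/√(L²−r²sin²θ) = -40.529 rad/s.
V_P = V_A + ω_rod × AP, with AP = 0.0334 m along the rod.
Components: V_Px = −rω sinθ − a·ω_rod·sinφ = -5.1253 m/s;  V_Py = rω cosθ + a·ω_rod·cosφ = +1.6221 m/s.
|V_P| = √(V_Px² + V_Py²) = 5.3759 m/s.

5.38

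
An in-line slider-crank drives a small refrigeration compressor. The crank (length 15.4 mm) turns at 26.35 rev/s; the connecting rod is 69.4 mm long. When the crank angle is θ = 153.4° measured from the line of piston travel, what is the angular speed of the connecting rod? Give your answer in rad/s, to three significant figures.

33.0

ω = 165.6 rad/s (converted from 26.35 rev/s).
The rod makes angle φ with the slider axis where L sinφ = r sinθ; differentiating, L cosφ·φ̇ = r ω cosθ.
L cosφ = √(L² − r² sin²θ) = 0.069057 m.
|ω_rod| = r ω |cosθ| / √(L² − r² sin²θ) = 0.0154·165.6·0.89415/0.069057 = 33.013 rad/s.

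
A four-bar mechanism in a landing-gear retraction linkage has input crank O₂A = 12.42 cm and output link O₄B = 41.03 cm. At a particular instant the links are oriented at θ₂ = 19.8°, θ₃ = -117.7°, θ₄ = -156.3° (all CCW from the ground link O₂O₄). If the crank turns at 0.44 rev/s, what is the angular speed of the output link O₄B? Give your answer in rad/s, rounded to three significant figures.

0.906

ω₂ = 2.765 rad/s (from 0.44 rev/s).
Differentiating the loop-closure r₂e^{iθ₂}+r₃e^{iθ₃}=r₁+r₄e^{iθ₄} gives r₂ω₂e^{iθ₂}+r₃ω₃e^{iθ₃}=r₄ω₄e^{iθ₄}.
Eliminating the other unknown: ω₄ = r₂ω₂ sin(θ₂−θ₃) / [r₄ sin(θ₄−θ₃)].
Numerator sine = +0.67559; denominator sine = -0.62388.
Result = 0.1242·2.765·(+0.67559) / (0.4103·(-0.62388)) = -0.90622 rad/s; magnitude 0.90622 rad/s.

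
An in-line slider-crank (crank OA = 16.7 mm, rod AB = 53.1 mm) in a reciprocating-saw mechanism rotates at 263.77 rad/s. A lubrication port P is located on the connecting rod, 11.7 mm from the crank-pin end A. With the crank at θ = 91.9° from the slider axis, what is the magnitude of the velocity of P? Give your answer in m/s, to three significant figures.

ω = 263.8 rad/s.  Crank-pin speed |V_A| = rω = 4.405 m/s, perpendicular to OA.
Rod angle: sinφ = −(r/L) sinθ ⇒ φ = -18.320°; ω_rod = −rω cosθ/√(L²−r²sin²θ) = +2.8973 rad/s.
V_P = V_A + ω_rod × AP, with AP = 0.0117 m along the rod.
Components: V_Px = −rω sinθ − a·ω_rod·sinφ = -4.3919 m/s;  V_Py = rω cosθ + a·ω_rod·cosφ = -0.11387 m/s.
|V_P| = √(V_Px² + V_Py²) = 4.3934 m/s.

4.39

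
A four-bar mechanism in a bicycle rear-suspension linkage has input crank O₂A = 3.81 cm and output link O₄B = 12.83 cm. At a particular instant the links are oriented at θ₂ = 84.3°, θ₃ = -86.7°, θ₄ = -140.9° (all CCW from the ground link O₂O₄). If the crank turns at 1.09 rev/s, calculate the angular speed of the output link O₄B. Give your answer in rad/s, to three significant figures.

0.392

ω₂ = 6.849 rad/s (from 1.09 rev/s).
Differentiating the loop-closure r₂e^{iθ₂}+r₃e^{iθ₃}=r₁+r₄e^{iθ₄} gives r₂ω₂e^{iθ₂}+r₃ω₃e^{iθ₃}=r₄ω₄e^{iθ₄}.
Eliminating the other unknown: ω₄ = r₂ω₂ sin(θ₂−θ₃) / [r₄ sin(θ₄−θ₃)].
Numerator sine = +0.15643; denominator sine = -0.81106.
Result = 0.0381·6.849·(+0.15643) / (0.1283·(-0.81106)) = -0.39227 rad/s; magnitude 0.39227 rad/s.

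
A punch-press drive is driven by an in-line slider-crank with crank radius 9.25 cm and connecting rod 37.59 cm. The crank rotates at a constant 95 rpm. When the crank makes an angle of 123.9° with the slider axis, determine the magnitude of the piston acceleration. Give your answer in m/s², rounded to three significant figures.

5.94

ω = 2π·95/60 = 9.948 rad/s
x(θ) = r cosθ + √(L² − r² sin²θ); with ω constant, a = ω²·d²x/dθ².
d²x/dθ² = −r cosθ − r²(cos2θ)/√u − r⁴ sin²2θ/(4u^{3/2}),  u = L² − r² sin²θ = 0.135406 m².
Substituting r = 0.0925 m, L = 0.3759 m, θ = 123.9°: d²x/dθ² = +0.060062 m.
a = ω²·d²x/dθ² = (9.948)²·(+0.060062) = +5.9444 m/s²;  |a| = 5.9444 m/s².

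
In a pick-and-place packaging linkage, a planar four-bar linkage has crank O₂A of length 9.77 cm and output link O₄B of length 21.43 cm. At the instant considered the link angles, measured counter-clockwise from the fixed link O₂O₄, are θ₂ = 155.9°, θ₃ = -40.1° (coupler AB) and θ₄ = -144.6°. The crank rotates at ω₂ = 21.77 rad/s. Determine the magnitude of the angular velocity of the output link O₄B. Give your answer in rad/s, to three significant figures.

2.83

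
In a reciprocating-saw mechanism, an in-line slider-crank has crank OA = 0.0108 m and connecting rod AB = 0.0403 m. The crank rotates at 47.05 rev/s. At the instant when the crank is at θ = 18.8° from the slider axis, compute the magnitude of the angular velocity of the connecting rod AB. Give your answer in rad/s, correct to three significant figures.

ω = 295.6 rad/s (converted from 47.05 rev/s).
The rod makes angle φ with the slider axis where L sinφ = r sinθ; differentiating, L cosφ·φ̇ = r ω cosθ.
L cosφ = √(L² − r² sin²θ) = 0.040149 m.
|ω_rod| = r ω |cosθ| / √(L² − r² sin²θ) = 0.0108·295.6·0.94665/0.040149 = 75.279 rad/s.

75.3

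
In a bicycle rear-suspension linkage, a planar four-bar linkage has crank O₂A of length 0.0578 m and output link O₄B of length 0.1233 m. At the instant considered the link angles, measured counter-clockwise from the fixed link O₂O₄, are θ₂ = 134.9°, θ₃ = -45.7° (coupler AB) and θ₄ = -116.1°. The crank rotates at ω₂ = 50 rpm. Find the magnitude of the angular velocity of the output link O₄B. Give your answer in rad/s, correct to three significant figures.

0.0273

ω₂ = 5.236 rad/s (from 50 rpm).
Differentiating the loop-closure r₂e^{iθ₂}+r₃e^{iθ₃}=r₁+r₄e^{iθ₄} gives r₂ω₂e^{iθ₂}+r₃ω₃e^{iθ₃}=r₄ω₄e^{iθ₄}.
Eliminating the other unknown: ω₄ = r₂ω₂ sin(θ₂−θ₃) / [r₄ sin(θ₄−θ₃)].
Numerator sine = -0.01047; denominator sine = -0.94206.
Result = 0.0578·5.236·(-0.01047) / (0.1233·(-0.94206)) = +0.027284 rad/s; magnitude 0.027284 rad/s.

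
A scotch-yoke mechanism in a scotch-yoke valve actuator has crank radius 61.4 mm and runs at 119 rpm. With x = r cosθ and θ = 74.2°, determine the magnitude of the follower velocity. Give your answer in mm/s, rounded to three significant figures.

736

ω = 12.46 rad/s (from 119 rpm).
x = r cosθ ⇒ ẋ = −rω sinθ.
|v| = rω|sinθ| = 0.0614·12.46·|sin 74.2°| = 0.73624 m/s = 736.24 mm/s.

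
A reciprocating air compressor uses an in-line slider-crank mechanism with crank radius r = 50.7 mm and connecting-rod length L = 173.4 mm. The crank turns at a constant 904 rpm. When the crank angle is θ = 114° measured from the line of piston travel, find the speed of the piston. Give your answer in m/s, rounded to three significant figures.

ω = 2π·904/60 = 94.67 rad/s
For an in-line slider-crank, x = r cosθ + √(L² − r² sin²θ), so v = −rω sinθ·[1 + r cosθ/√(L² − r² sin²θ)].
With r = 0.0507 m, L = 0.1734 m, θ = 114°: √(L² − r² sin²θ) = 0.1671 m.
v = −0.0507·94.67·0.91355·[1 + 0.0507·-0.40674/0.1671] = -3.8435 m/s.
|v| = 3.8435 m/s.

3.84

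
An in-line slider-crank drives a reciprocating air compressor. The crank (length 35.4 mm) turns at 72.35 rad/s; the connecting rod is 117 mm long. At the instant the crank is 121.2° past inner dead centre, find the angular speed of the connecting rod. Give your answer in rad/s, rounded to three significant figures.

11.7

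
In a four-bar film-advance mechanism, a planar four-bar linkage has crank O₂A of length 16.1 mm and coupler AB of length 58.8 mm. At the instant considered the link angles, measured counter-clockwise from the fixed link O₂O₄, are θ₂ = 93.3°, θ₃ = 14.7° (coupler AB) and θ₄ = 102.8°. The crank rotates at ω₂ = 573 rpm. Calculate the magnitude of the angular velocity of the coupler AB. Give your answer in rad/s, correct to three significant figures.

2.71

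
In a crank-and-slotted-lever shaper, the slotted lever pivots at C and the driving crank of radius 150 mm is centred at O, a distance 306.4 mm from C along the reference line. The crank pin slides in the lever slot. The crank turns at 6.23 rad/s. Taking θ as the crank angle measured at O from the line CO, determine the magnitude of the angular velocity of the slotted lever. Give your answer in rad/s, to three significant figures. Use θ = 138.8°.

ω = 6.23 rad/s
Crank pin A relative to C: A = (d + r cosθ, r sinθ); lever angle φ = atan2(r sinθ, d + r cosθ).
Differentiating tanφ: φ̇ = rω(d cosθ + r)/(d² + r² + 2dr cosθ).
d² + r² + 2dr cosθ = |CA|² = 0.047219 m²;  d cosθ + r = -0.08054 m.
|ω_lever| = |0.15·6.23·-0.08054| / 0.047219 = 1.5939 rad/s.

1.59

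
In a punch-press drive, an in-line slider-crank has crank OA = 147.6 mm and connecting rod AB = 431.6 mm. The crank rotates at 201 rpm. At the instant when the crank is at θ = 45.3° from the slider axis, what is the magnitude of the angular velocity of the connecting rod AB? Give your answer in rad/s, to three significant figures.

5.22

ω = 21.05 rad/s (converted from 201 rpm).
The rod makes angle φ with the slider axis where L sinφ = r sinθ; differentiating, L cosφ·φ̇ = r ω cosθ.
L cosφ = √(L² − r² sin²θ) = 0.41865 m.
|ω_rod| = r ω |cosθ| / √(L² − r² sin²θ) = 0.1476·21.05·0.70339/0.41865 = 5.2198 rad/s.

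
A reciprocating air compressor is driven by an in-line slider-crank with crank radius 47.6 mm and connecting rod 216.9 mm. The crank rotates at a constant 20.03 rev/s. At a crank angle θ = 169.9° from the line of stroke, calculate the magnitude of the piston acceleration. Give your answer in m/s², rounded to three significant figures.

587

ω = 2π·20 = 125.9 rad/s
x(θ) = r cosθ + √(L² − r² sin²θ); with ω constant, a = ω²·d²x/dθ².
d²x/dθ² = −r cosθ − r²(cos2θ)/√u − r⁴ sin²2θ/(4u^{3/2}),  u = L² − r² sin²θ = 0.0469759 m².
Substituting r = 0.0476 m, L = 0.2169 m, θ = 169.9°: d²x/dθ² = +0.037036 m.
a = ω²·d²x/dθ² = (125.9)²·(+0.037036) = +586.61 m/s²;  |a| = 586.61 m/s².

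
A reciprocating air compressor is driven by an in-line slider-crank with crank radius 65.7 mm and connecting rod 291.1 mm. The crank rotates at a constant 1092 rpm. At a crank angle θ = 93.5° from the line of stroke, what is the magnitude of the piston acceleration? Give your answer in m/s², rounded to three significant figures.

ω = 2π·1092/60 = 114.4 rad/s
x(θ) = r cosθ + √(L² − r² sin²θ); with ω constant, a = ω²·d²x/dθ².
d²x/dθ² = −r cosθ − r²(cos2θ)/√u − r⁴ sin²2θ/(4u^{3/2}),  u = L² − r² sin²θ = 0.0804388 m².
Substituting r = 0.0657 m, L = 0.2911 m, θ = 93.5°: d²x/dθ² = +0.019114 m.
a = ω²·d²x/dθ² = (114.4)²·(+0.019114) = +249.95 m/s²;  |a| = 249.95 m/s².

250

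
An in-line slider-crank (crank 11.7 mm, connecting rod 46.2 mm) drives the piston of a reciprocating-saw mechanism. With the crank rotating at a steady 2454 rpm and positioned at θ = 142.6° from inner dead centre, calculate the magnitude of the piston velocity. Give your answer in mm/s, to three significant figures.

1450

ω = 2π·2454/60 = 257 rad/s
For an in-line slider-crank, x = r cosθ + √(L² − r² sin²θ), so v = −rω sinθ·[1 + r cosθ/√(L² − r² sin²θ)].
With r = 0.0117 m, L = 0.0462 m, θ = 142.6°: √(L² − r² sin²θ) = 0.04565 m.
v = −0.0117·257·0.60738·[1 + 0.0117·-0.79441/0.04565] = -1.4544 m/s.
|v| = 1.4544 m/s = 1454.4 mm/s.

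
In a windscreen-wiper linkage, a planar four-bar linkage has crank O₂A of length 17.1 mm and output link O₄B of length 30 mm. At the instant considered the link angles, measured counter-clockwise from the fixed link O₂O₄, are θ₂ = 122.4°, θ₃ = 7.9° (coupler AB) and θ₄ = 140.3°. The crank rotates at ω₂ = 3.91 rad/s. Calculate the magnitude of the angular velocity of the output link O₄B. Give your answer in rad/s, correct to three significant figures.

2.75

ω₂ = 3.91 rad/s
Differentiating the loop-closure r₂e^{iθ₂}+r₃e^{iθ₃}=r₁+r₄e^{iθ₄} gives r₂ω₂e^{iθ₂}+r₃ω₃e^{iθ₃}=r₄ω₄e^{iθ₄}.
Eliminating the other unknown: ω₄ = r₂ω₂ sin(θ₂−θ₃) / [r₄ sin(θ₄−θ₃)].
Numerator sine = +0.90996; denominator sine = +0.73846.
Result = 0.0171·3.91·(+0.90996) / (0.03·(+0.73846)) = +2.7463 rad/s; magnitude 2.7463 rad/s.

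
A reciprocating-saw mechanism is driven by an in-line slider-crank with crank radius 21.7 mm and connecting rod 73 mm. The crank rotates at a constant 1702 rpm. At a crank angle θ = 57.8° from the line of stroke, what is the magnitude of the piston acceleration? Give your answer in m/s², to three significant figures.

280

ω = 2π·1702/60 = 178.2 rad/s
x(θ) = r cosθ + √(L² − r² sin²θ); with ω constant, a = ω²·d²x/dθ².
d²x/dθ² = −r cosθ − r²(cos2θ)/√u − r⁴ sin²2θ/(4u^{3/2}),  u = L² − r² sin²θ = 0.00499182 m².
Substituting r = 0.0217 m, L = 0.073 m, θ = 57.8°: d²x/dθ² = -0.0088115 m.
a = ω²·d²x/dθ² = (178.2)²·(-0.0088115) = -279.91 m/s²;  |a| = 279.91 m/s².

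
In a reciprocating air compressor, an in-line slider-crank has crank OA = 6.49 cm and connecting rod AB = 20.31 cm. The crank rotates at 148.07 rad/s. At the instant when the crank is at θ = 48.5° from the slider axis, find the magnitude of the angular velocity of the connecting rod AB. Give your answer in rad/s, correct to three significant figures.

32.3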